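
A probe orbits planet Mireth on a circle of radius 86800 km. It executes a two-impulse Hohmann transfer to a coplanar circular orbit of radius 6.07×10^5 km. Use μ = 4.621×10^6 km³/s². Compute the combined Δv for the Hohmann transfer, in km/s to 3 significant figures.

Δv = 3.73 km/s

Semi-major axis of the transfer orbit: a_t = (86800 + 6.070×10^5)/2 = 3.469×10^5 km.
Circular speed at r₁: v₁ = √(μ/r₁) = √(4.621×10^6/86800) = 7.2964 km/s.
Transfer-orbit speed at r₁ (v² = μ(2/r − 1/a)): v_p = √[μ(2/r₁ − 1/a_t)] = 9.6516 km/s.
First burn Δv₁ = |v_p − v₁| = 2.355 km/s.
Circular speed at r₂: v₂ = √(μ/r₂) = 2.759 km/s.
Transfer-orbit speed at r₂: v_a = √[μ(2/r₂ − 1/a_t)] = 1.380 km/s.
Second burn Δv₂ = |v₂ − v_a| = 1.379 km/s.
Δv = Δv₁ + Δv₂ = 2.355 + 1.379 = 3.734 km/s.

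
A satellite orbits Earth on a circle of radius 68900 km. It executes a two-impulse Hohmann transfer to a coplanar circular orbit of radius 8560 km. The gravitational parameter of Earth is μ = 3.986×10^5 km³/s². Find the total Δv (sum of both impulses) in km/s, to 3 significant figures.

Δv = 3.55 km/s

The Hohmann ellipse has a_t = (r₁ + r₂)/2 = 38730 km.
Circular speed at r₁: v₁ = √(μ/r₁) = √(3.986×10^5/68900) = 2.405 km/s.
Transfer-orbit speed at r₁ (v² = μ(2/r − 1/a)): v_a = √[μ(2/r₁ − 1/a_t)] = 1.131 km/s.
First burn Δv₁ = |v_a − v₁| = 1.274 km/s.
At r₂, v₂ = √(μ/r₂) = 6.824 km/s.
Transfer-orbit speed at r₂: v_p = √[μ(2/r₂ − 1/a_t)] = 9.102 km/s.
Second burn Δv₂ = |v₂ − v_p| = 2.278 km/s.
Δv = Δv₁ + Δv₂ = 1.274 + 2.278 = 3.552 km/s.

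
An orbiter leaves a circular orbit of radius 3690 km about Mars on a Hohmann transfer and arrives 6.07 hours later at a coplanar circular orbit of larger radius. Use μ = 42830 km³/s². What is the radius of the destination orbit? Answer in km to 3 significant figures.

r₂ = 21800 km

Transfer time t = 6.07 hours = 21852 s, and t = π√(a_t³/μ).
So a_t = (μ t²/π²)^(1/3) = (42830 × (21852)² / π²)^(1/3) = 12749 km.
Since a_t = (r₁ + r₂)/2, r₂ = 2a_t − r₁ = 2×12749 − 3690 = 21808 km.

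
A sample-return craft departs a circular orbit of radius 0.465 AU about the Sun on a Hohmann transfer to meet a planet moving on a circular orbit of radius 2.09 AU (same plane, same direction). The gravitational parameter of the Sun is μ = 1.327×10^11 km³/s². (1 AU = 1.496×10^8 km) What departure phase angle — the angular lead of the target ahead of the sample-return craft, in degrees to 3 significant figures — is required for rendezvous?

φ = 94.0°

In km: r₁ = 0.465 × 1.496×10^8 = 6.9564×10^7 km; r₂ = 2.09 × 1.496×10^8 = 3.12664×10^8 km.
Transfer-ellipse semi-major axis a_t = (r₁ + r₂)/2 = (6.9564×10^7 + 3.12664×10^8)/2 = 1.91114×10^8 km.
The half-period of the transfer ellipse is t = π√(a_t³/μ) = 2.2785×10^7 s.
The target's mean motion on its circular orbit is ω₂ = √(μ/r₂³) = 6.5890×10^-8 rad/s.
Angle swept by the target during transfer: ω₂·t = 1.5013 rad = 86.02°.
The sample-return craft traverses 180° on the transfer ellipse, so the target must lead by 180° − 86.02° = 94.0°.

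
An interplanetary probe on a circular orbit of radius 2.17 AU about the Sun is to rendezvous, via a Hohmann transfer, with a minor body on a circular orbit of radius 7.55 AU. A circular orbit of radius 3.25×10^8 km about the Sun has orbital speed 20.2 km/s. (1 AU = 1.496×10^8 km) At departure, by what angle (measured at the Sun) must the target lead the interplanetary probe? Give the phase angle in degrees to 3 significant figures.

φ = 87.0°

From the circular-orbit relation v² = μ/r at r = 3.25×10^8 km: μ = v²r = (20.2)² × 3.25×10^8 = 1.32613×10^11 km³/s².
In km: r₁ = 2.17 × 1.496×10^8 = 3.24632×10^8 km; r₂ = 7.55 × 1.496×10^8 = 1.12948×10^9 km.
The Hohmann ellipse has a_t = (r₁ + r₂)/2 = 7.27056×10^8 km.
Transfer time t = π√(a_t³/μ) = 1.6913×10^8 s.
The target's mean motion on its circular orbit is ω₂ = √(μ/r₂³) = 9.5935×10^-9 rad/s.
Angle swept by the target during transfer: ω₂·t = 1.6225 rad = 92.96°.
The interplanetary probe traverses 180° on the transfer ellipse, so the target must lead by 180° − 92.96° = 87.0°.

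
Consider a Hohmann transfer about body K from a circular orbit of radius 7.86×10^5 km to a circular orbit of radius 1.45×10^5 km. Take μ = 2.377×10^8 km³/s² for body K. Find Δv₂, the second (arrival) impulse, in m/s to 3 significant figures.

The Hohmann ellipse has a_t = (r₁ + r₂)/2 = 4.655×10^5 km.
On the circular orbit at r = 1.450×10^5 km, v_c = √(μ/r) = 40.49 km/s.
Transfer-orbit speed at the same r (vis-viva, a = a_t): v_t = √[μ(2/r − 1/a_t)] = 52.61 km/s.
Δv₂ = |v_t − v_c| = |52.61 − 40.49| = 12.12 km/s.

Δv₂ = 12100 m/s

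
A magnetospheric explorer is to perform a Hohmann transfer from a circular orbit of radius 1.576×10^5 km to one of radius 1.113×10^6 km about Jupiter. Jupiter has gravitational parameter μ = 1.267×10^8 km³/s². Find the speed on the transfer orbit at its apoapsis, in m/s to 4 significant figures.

v = 5314 m/s

Transfer-ellipse semi-major axis a_t = (r₁ + r₂)/2 = (1.576×10^5 + 1.113×10^6)/2 = 6.353×10^5 km.
The apoapsis of the transfer ellipse is at r = 1.113×10^6 km.
From the vis-viva equation, v = √[μ(2/r − 1/a_t)] = 5.314 km/s.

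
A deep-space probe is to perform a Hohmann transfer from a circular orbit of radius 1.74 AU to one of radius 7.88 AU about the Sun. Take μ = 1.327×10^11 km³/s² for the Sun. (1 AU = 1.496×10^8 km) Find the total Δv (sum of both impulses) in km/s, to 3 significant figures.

Δv = 10.5 km/s

In km: r₁ = 1.74 × 1.496×10^8 = 2.60304×10^8 km; r₂ = 7.88 × 1.496×10^8 = 1.178848×10^9 km.
Semi-major axis of the transfer orbit: a_t = (2.60304×10^8 + 1.178848×10^9)/2 = 7.19576×10^8 km.
Circular speed at r₁: v₁ = √(μ/r₁) = √(1.327×10^11/2.60304×10^8) = 22.578 km/s.
Transfer-orbit speed at r₁ (v² = μ(2/r − 1/a)): v_p = √[μ(2/r₁ − 1/a_t)] = 28.899 km/s.
First burn Δv₁ = |v_p − v₁| = 6.321 km/s.
Circular speed at r₂: v₂ = √(μ/r₂) = 10.60978 km/s.
Transfer-orbit speed at r₂: v_a = √[μ(2/r₂ − 1/a_t)] = 6.381292 km/s.
Second burn Δv₂ = |v₂ − v_a| = 4.228 km/s.
Total Δv = Δv₁ + Δv₂ = 10.55 km/s.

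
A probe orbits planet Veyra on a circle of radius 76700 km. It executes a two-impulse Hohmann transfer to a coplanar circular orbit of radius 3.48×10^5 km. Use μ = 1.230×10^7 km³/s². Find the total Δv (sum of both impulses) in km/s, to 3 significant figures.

Δv = 5.92 km/s

The Hohmann ellipse has a_t = (r₁ + r₂)/2 = 2.1235×10^5 km.
Circular speed at r₁: v₁ = √(μ/r₁) = √(1.230×10^7/76700) = 12.6635 km/s.
On the transfer ellipse at r₁, vis-viva gives v_p = √[μ(2/r₁ − 1/a_t)] = 16.2113 km/s.
First burn Δv₁ = |v_p − v₁| = 3.548 km/s.
At r₂, v₂ = √(μ/r₂) = 5.945 km/s.
Transfer-orbit speed at r₂: v_a = √[μ(2/r₂ − 1/a_t)] = 3.573 km/s.
Second burn Δv₂ = |v₂ − v_a| = 2.372 km/s.
Total Δv = Δv₁ + Δv₂ = 5.920 km/s.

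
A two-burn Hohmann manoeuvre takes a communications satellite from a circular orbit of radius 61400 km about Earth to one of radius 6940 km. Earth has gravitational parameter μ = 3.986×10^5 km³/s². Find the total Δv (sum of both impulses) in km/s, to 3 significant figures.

Transfer-ellipse semi-major axis a_t = (r₁ + r₂)/2 = (61400 + 6940)/2 = 34170 km.
Circular speed at r₁: v₁ = √(μ/r₁) = √(3.986×10^5/61400) = 2.548 km/s.
Transfer-orbit speed at r₁ (vis-viva): v_a = √[μ(2/r₁ − 1/a_t)] = 1.148 km/s.
First burn Δv₁ = |v_a − v₁| = 1.400 km/s.
At r₂, v₂ = √(μ/r₂) = 7.5786 km/s.
Transfer-orbit speed at r₂: v_p = √[μ(2/r₂ − 1/a_t)] = 10.159 km/s.
Second burn Δv₂ = |v₂ − v_p| = 2.580 km/s.
Δv = Δv₁ + Δv₂ = 1.400 + 2.580 = 3.980 km/s.

Δv = 3.98 km/s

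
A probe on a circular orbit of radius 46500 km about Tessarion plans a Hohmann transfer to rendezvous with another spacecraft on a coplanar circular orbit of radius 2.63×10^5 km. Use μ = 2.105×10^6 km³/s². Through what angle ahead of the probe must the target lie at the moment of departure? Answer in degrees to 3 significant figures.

φ = 98.8°

Semi-major axis of the transfer orbit: a_t = (46500 + 2.630×10^5)/2 = 1.5475×10^5 km.
The half-period of the transfer ellipse is t = π√(a_t³/μ) = 1.318165×10^5 s.
The target's mean motion on its circular orbit is ω₂ = √(μ/r₂³) = 1.075703×10^-5 rad/s.
Angle swept by the target during transfer: ω₂·t = 1.41795 rad = 81.24°.
Arrival is 180° from departure on the ellipse, so φ = 180° − 81.24° = 98.8°.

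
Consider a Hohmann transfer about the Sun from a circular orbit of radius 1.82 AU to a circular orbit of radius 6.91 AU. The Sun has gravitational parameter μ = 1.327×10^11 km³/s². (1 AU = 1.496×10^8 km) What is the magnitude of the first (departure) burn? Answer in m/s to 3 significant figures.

In km: r₁ = 1.82 × 1.496×10^8 = 2.72272×10^8 km; r₂ = 6.91 × 1.496×10^8 = 1.033736×10^9 km.
The Hohmann ellipse has a_t = (r₁ + r₂)/2 = 6.53004×10^8 km.
On the circular orbit at r = 2.72272×10^8 km, v_c = √(μ/r) = 22.08 km/s.
Vis-viva on the transfer ellipse at r = 2.72272×10^8 km gives v_t = √[μ(2/r − 1/a_t)] = 27.78 km/s.
Δv₁ = |v_t − v_c| = |27.78 − 22.08| = 5.700 km/s.

Δv₁ = 5700 m/s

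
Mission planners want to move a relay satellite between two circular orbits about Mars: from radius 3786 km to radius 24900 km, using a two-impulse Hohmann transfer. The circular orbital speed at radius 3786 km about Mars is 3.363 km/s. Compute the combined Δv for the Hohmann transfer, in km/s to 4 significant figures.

From the circular-orbit relation v² = μ/r at r = 3786 km: μ = v²r = (3.363)² × 3786 = 42818.8 km³/s².
The Hohmann ellipse has a_t = (r₁ + r₂)/2 = 14343 km.
At r₁ the circular-orbit speed is v₁ = √(μ/r₁) = 3.363 km/s.
On the transfer ellipse at r₁, v² = μ(2/r − 1/a) gives v_p = √[μ(2/r₁ − 1/a_t)] = 4.431 km/s.
First burn Δv₁ = |v_p − v₁| = 1.068 km/s.
Circular speed at r₂: v₂ = √(μ/r₂) = 1.3113 km/s.
Transfer-orbit speed at r₂: v_a = √[μ(2/r₂ − 1/a_t)] = 0.67373 km/s.
Second burn Δv₂ = |v₂ − v_a| = 0.6376 km/s.
Δv = Δv₁ + Δv₂ = 1.068 + 0.6376 = 1.706 km/s.

Δv = 1.706 km/s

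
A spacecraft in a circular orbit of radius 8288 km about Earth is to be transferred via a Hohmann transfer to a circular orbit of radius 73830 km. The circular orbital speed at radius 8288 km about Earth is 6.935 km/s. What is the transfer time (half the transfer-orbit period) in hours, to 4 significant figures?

From the circular-orbit relation v² = μ/r at r = 8288 km: μ = v²r = (6.935)² × 8288 = 3.98605×10^5 km³/s².
Transfer-ellipse semi-major axis a_t = (r₁ + r₂)/2 = (8288 + 73830)/2 = 41059 km.
By Kepler's third law the transfer-orbit period is T = 2π√(a_t³/μ), so t = T/2 = 41400 s.
Converting: 41400 s ÷ 3600 s/hour = 11.50 hours.

t = 11.50 hours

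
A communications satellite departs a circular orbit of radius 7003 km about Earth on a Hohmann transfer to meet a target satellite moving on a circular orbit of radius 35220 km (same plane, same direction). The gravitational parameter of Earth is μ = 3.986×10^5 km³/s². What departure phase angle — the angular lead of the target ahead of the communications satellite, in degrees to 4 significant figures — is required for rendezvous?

Semi-major axis of the transfer orbit: a_t = (7003 + 35220)/2 = 21111.5 km.
The half-period of the transfer ellipse is t = π√(a_t³/μ) = 15263.7 s.
The target's mean motion on its circular orbit is ω₂ = √(μ/r₂³) = 9.55179×10^-5 rad/s.
Angle swept by the target during transfer: ω₂·t = 1.45796 rad = 83.53°.
The communications satellite traverses 180° on the transfer ellipse, so the target must lead by 180° − 83.53° = 96.47°.

φ = 96.47°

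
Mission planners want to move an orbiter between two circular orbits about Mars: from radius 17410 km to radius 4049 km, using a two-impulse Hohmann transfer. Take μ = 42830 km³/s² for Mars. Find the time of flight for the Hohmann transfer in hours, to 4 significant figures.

t = 4.686 hours

The Hohmann ellipse has a_t = (r₁ + r₂)/2 = 10729.5 km.
By Kepler's third law the transfer-orbit period is T = 2π√(a_t³/μ), so t = T/2 = 16870 s.
Converting: 16870 s ÷ 3600 s/hour = 4.686 hours.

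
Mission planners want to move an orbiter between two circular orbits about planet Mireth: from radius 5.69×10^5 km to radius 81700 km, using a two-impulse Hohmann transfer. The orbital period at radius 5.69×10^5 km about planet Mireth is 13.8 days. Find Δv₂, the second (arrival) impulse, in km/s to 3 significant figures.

Δv₂ = 2.55 km/s

From Kepler's third law T² = 4π²r³/μ at r = 5.69×10^5 km, T = 13.8 days = 13.8 × 86400 s = 1.19232×10^6 s: μ = 4π²r³/T² = 5.11577×10^6 km³/s².
Semi-major axis of the transfer orbit: a_t = (5.690×10^5 + 81700)/2 = 3.2535×10^5 km.
On the circular orbit at r = 81700 km, v_c = √(μ/r) = 7.9131 km/s.
Transfer-orbit speed at the same r (vis-viva, a = a_t): v_t = √[μ(2/r − 1/a_t)] = 10.465 km/s.
Δv₂ = |v_t − v_c| = |10.465 − 7.9131| = 2.552 km/s.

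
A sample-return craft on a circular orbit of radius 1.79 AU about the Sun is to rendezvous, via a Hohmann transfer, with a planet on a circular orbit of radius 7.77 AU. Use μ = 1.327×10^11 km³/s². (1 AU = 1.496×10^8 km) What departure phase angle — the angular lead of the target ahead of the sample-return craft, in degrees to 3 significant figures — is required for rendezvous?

In km: r₁ = 1.79 × 1.496×10^8 = 2.67784×10^8 km; r₂ = 7.77 × 1.496×10^8 = 1.162392×10^9 km.
Semi-major axis of the transfer orbit: a_t = (2.67784×10^8 + 1.162392×10^9)/2 = 7.15088×10^8 km.
Transfer time t = π√(a_t³/μ) = 1.6491253×10^8 s.
Target angular speed ω₂ = √(μ/r₂³) = 9.1919265×10^-9 rad/s.
Angle swept by the target during transfer: ω₂·t = 1.515864 rad = 86.853°.
The sample-return craft traverses 180° on the transfer ellipse, so the target must lead by 180° − 86.853° = 93.1°.

φ = 93.1°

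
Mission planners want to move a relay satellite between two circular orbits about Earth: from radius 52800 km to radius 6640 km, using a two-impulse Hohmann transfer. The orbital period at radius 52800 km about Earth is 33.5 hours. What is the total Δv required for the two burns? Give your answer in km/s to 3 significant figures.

From Kepler's third law T² = 4π²r³/μ at r = 52800 km, T = 33.5 hours = 33.5 × 3600 s = 1.206×10^5 s: μ = 4π²r³/T² = 3.99546×10^5 km³/s².
The Hohmann ellipse has a_t = (r₁ + r₂)/2 = 29720 km.
Circular speed at r₁: v₁ = √(μ/r₁) = √(3.99546×10^5/52800) = 2.751 km/s.
On the transfer ellipse at r₁, vis-viva equation gives v_a = √[μ(2/r₁ − 1/a_t)] = 1.300 km/s.
First burn Δv₁ = |v_a − v₁| = 1.451 km/s.
Circular speed at r₂: v₂ = √(μ/r₂) = 7.7571 km/s.
Transfer-orbit speed at r₂: v_p = √[μ(2/r₂ − 1/a_t)] = 10.339 km/s.
Second burn Δv₂ = |v₂ − v_p| = 2.582 km/s.
Total Δv = Δv₁ + Δv₂ = 4.033 km/s.

Δv = 4.03 km/s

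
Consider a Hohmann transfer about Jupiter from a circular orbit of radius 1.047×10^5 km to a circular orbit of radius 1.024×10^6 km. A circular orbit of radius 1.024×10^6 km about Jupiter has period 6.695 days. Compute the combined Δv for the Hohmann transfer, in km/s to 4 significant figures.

Δv = 18.40 km/s

From Kepler's third law T² = 4π²r³/μ at r = 1.024×10^6 km, T = 6.695 days = 6.695 × 86400 s = 5.78448×10^5 s: μ = 4π²r³/T² = 1.26687×10^8 km³/s².
The Hohmann ellipse has a_t = (r₁ + r₂)/2 = 5.6435×10^5 km.
Circular speed at r₁: v₁ = √(μ/r₁) = √(1.26687×10^8/1.047×10^5) = 34.79 km/s.
On the transfer ellipse at r₁, v² = μ(2/r − 1/a) gives v_p = √[μ(2/r₁ − 1/a_t)] = 46.86 km/s.
First burn Δv₁ = |v_p − v₁| = 12.07 km/s.
Circular speed at r₂: v₂ = √(μ/r₂) = 11.123 km/s.
Transfer-orbit speed at r₂: v_a = √[μ(2/r₂ − 1/a_t)] = 4.7909 km/s.
Second burn Δv₂ = |v₂ − v_a| = 6.332 km/s.
Total Δv = Δv₁ + Δv₂ = 18.40 km/s.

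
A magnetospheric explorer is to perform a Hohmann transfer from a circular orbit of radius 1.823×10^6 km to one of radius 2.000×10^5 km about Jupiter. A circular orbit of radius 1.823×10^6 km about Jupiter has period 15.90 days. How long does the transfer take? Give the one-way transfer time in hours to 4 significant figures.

From Kepler's third law T² = 4π²r³/μ at r = 1.823×10^6 km, T = 15.90 days = 15.90 × 86400 s = 1.37376×10^6 s: μ = 4π²r³/T² = 1.26735×10^8 km³/s².
The Hohmann ellipse has a_t = (r₁ + r₂)/2 = 1.0115×10^6 km.
By Kepler's third law the transfer-orbit period is T = 2π√(a_t³/μ), so t = T/2 = 2.839×10^5 s.
Converting: 2.839×10^5 s ÷ 3600 s/hour = 78.86 hours.

t = 78.86 hours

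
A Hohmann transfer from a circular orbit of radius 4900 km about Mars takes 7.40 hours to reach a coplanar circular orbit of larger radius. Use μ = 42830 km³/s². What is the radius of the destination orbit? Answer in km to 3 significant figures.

r₂ = 24200 km

Transfer time t = 7.40 hours = 26640 s, and t = π√(a_t³/μ).
So a_t = (μ t²/π²)^(1/3) = (42830 × (26640)² / π²)^(1/3) = 14549 km.
Since a_t = (r₁ + r₂)/2, r₂ = 2a_t − r₁ = 2×14549 − 4900 = 24198 km.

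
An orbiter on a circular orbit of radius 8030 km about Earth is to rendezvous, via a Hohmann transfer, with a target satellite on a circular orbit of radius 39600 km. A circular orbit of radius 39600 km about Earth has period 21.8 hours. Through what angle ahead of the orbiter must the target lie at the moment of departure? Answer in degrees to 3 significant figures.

From Kepler's third law T² = 4π²r³/μ at r = 39600 km, T = 21.8 hours = 21.8 × 3600 s = 78480 s: μ = 4π²r³/T² = 3.98041×10^5 km³/s².
Semi-major axis of the transfer orbit: a_t = (8030 + 39600)/2 = 23815 km.
Transfer time t = π√(a_t³/μ) = 18300.46 s.
Target angular speed ω₂ = √(μ/r₂³) = 8.006097×10^-5 rad/s.
Angle swept by the target during transfer: ω₂·t = 1.46515 rad = 83.947°.
The orbiter traverses 180° on the transfer ellipse, so the target must lead by 180° − 83.947° = 96.1°.

φ = 96.1°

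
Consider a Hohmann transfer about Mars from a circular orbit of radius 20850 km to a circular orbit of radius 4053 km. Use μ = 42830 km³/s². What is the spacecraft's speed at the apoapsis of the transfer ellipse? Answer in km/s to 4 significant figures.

Semi-major axis of the transfer orbit: a_t = (20850 + 4053)/2 = 12451.5 km.
At apoapsis, r = 20850 km.
Applying v² = μ(2/r − 1/a_t): v = 0.8177 km/s.

v = 0.8177 km/s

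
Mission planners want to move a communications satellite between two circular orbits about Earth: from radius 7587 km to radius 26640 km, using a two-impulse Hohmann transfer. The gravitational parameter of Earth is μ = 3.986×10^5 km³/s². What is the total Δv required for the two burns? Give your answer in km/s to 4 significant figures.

Transfer-ellipse semi-major axis a_t = (r₁ + r₂)/2 = (7587 + 26640)/2 = 17113.5 km.
At r₁ the circular-orbit speed is v₁ = √(μ/r₁) = 7.248 km/s.
Transfer-orbit speed at r₁ (vis-viva equation): v_p = √[μ(2/r₁ − 1/a_t)] = 9.043 km/s.
First burn Δv₁ = |v_p − v₁| = 1.795 km/s.
Circular speed at r₂: v₂ = √(μ/r₂) = 3.8681 km/s.
Transfer-orbit speed at r₂: v_a = √[μ(2/r₂ − 1/a_t)] = 2.5755 km/s.
Second burn Δv₂ = |v₂ − v_a| = 1.293 km/s.
Total Δv = Δv₁ + Δv₂ = 3.088 km/s.

Δv = 3.088 km/s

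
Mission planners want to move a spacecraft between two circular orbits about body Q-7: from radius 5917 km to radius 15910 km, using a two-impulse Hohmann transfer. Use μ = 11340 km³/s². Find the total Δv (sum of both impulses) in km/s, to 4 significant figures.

Transfer-ellipse semi-major axis a_t = (r₁ + r₂)/2 = (5917 + 15910)/2 = 10913.5 km.
Circular speed at r₁: v₁ = √(μ/r₁) = √(11340/5917) = 1.3844 km/s.
Transfer-orbit speed at r₁ (v² = μ(2/r − 1/a)): v_p = √[μ(2/r₁ − 1/a_t)] = 1.6715 km/s.
First burn Δv₁ = |v_p − v₁| = 0.2871 km/s.
At r₂, v₂ = √(μ/r₂) = 0.84425 km/s.
Transfer-orbit speed at r₂: v_a = √[μ(2/r₂ − 1/a_t)] = 0.62164 km/s.
Second burn Δv₂ = |v₂ − v_a| = 0.2226 km/s.
Total Δv = Δv₁ + Δv₂ = 0.5097 km/s.

Δv = 0.5097 km/s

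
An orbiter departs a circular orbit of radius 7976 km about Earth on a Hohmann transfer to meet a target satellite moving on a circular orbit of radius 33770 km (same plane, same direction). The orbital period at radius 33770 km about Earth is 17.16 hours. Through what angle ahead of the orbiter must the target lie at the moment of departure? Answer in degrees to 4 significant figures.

From Kepler's third law T² = 4π²r³/μ at r = 33770 km, T = 17.16 hours = 17.16 × 3600 s = 61776 s: μ = 4π²r³/T² = 3.98395×10^5 km³/s².
Semi-major axis of the transfer orbit: a_t = (7976 + 33770)/2 = 20873 km.
The half-period of the transfer ellipse is t = π√(a_t³/μ) = 15009.6 s.
Target angular speed ω₂ = √(μ/r₂³) = 1.01709×10^-4 rad/s.
Angle swept by the target during transfer: ω₂·t = 1.5266 rad = 87.47°.
Arrival is 180° from departure on the ellipse, so φ = 180° − 87.47° = 92.53°.

φ = 92.53°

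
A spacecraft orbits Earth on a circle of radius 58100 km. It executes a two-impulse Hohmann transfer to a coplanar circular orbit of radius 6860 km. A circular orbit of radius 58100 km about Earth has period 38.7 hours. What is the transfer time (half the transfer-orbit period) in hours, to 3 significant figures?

From Kepler's third law T² = 4π²r³/μ at r = 58100 km, T = 38.7 hours = 38.7 × 3600 s = 1.3932×10^5 s: μ = 4π²r³/T² = 3.98897×10^5 km³/s².
The Hohmann ellipse has a_t = (r₁ + r₂)/2 = 32480 km.
By Kepler's third law the transfer-orbit period is T = 2π√(a_t³/μ), so t = T/2 = 29120 s.
Converting: 29120 s ÷ 3600 s/hour = 8.09 hours.

t = 8.09 hours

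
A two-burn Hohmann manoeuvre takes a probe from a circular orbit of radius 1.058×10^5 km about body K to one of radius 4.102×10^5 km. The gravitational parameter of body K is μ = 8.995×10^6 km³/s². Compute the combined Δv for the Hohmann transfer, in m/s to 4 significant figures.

Δv = 4090 m/s

The Hohmann ellipse has a_t = (r₁ + r₂)/2 = 2.580×10^5 km.
At r₁ the circular-orbit speed is v₁ = √(μ/r₁) = 9.22057 km/s.
On the transfer ellipse at r₁, vis-viva gives v_p = √[μ(2/r₁ − 1/a_t)] = 11.6264 km/s.
First burn Δv₁ = |v_p − v₁| = 2.406 km/s.
At r₂, v₂ = √(μ/r₂) = 4.683 km/s.
Transfer-orbit speed at r₂: v_a = √[μ(2/r₂ − 1/a_t)] = 2.999 km/s.
Second burn Δv₂ = |v₂ − v_a| = 1.684 km/s.
Total Δv = Δv₁ + Δv₂ = 4.090 km/s.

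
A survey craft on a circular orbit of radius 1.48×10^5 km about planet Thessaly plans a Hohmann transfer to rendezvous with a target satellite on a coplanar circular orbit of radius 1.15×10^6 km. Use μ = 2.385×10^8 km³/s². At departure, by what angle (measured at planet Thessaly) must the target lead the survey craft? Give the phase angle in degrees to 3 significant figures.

φ = 104°

Transfer-ellipse semi-major axis a_t = (r₁ + r₂)/2 = (1.480×10^5 + 1.150×10^6)/2 = 6.490×10^5 km.
Transfer time t = π√(a_t³/μ) = 1.0636×10^5 s.
Target angular speed ω₂ = √(μ/r₂³) = 1.2523×10^-5 rad/s.
Angle swept by the target during transfer: ω₂·t = 1.3319 rad = 76.31°.
Arrival is 180° from departure on the ellipse, so φ = 180° − 76.31° = 104°.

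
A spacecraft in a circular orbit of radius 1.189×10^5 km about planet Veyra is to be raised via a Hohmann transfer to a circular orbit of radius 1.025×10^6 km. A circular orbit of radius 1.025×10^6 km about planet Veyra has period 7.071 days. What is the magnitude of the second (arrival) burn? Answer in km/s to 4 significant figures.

Δv₂ = 5.735 km/s

From Kepler's third law T² = 4π²r³/μ at r = 1.025×10^6 km, T = 7.071 days = 7.071 × 86400 s = 6.109344×10^5 s: μ = 4π²r³/T² = 1.13905×10^8 km³/s².
Semi-major axis of the transfer orbit: a_t = (1.189×10^5 + 1.025×10^6)/2 = 5.7195×10^5 km.
Circular speed at r = 1.025×10^6 km: v_c = √(μ/r) = 10.5417 km/s.
Vis-viva on the transfer ellipse at r = 1.025×10^6 km gives v_t = √[μ(2/r − 1/a_t)] = 4.80641 km/s.
Δv₂ = |v_t − v_c| = |4.80641 − 10.5417| = 5.735 km/s.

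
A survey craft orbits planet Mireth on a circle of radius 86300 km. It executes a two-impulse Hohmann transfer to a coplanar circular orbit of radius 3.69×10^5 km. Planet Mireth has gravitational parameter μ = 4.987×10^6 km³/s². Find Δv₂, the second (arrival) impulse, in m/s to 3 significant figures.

Δv₂ = 1410 m/s

Semi-major axis of the transfer orbit: a_t = (86300 + 3.690×10^5)/2 = 2.2765×10^5 km.
On the circular orbit at r = 3.690×10^5 km, v_c = √(μ/r) = 3.676 km/s.
Transfer-orbit speed at the same r (vis-viva, a = a_t): v_t = √[μ(2/r − 1/a_t)] = 2.263 km/s.
Δv₂ = |v_t − v_c| = |2.263 − 3.676| = 1.413 km/s.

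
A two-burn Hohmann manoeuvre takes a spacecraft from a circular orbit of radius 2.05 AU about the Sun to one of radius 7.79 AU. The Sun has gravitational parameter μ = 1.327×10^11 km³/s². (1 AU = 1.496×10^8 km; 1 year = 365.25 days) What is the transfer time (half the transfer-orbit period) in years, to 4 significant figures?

In km: r₁ = 2.05 × 1.496×10^8 = 3.0668×10^8 km; r₂ = 7.79 × 1.496×10^8 = 1.165384×10^9 km.
Transfer-ellipse semi-major axis a_t = (r₁ + r₂)/2 = (3.0668×10^8 + 1.165384×10^9)/2 = 7.36032×10^8 km.
Half the transfer-orbit period gives t = π√(a_t³/μ) = 1.722×10^8 s.
Converting: 1.722×10^8 s ÷ 3.15576×10^7 s/year (365.25 × 86400) = 5.457 years.

t = 5.457 years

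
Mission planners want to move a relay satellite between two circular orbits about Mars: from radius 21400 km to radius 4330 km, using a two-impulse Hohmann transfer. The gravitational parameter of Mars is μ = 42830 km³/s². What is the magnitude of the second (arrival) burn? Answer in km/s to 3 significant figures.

The Hohmann ellipse has a_t = (r₁ + r₂)/2 = 12865 km.
On the circular orbit at r = 4330 km, v_c = √(μ/r) = 3.145068 km/s.
Transfer-orbit speed at the same r (vis-viva, a = a_t): v_t = √[μ(2/r − 1/a_t)] = 4.056319 km/s.
Δv₂ = |v_t − v_c| = |4.056319 − 3.145068| = 0.9113 km/s.

Δv₂ = 0.911 km/s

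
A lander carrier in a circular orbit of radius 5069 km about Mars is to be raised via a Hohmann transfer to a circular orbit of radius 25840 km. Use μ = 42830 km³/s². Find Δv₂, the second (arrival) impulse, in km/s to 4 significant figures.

Transfer-ellipse semi-major axis a_t = (r₁ + r₂)/2 = (5069 + 25840)/2 = 15454.5 km.
Circular speed at r = 25840 km: v_c = √(μ/r) = 1.2874 km/s.
Transfer-orbit speed at the same r (vis-viva, a = a_t): v_t = √[μ(2/r − 1/a_t)] = 0.73733 km/s.
Δv₂ = |v_t − v_c| = |0.73733 − 1.2874| = 0.5501 km/s.

Δv₂ = 0.5501 km/s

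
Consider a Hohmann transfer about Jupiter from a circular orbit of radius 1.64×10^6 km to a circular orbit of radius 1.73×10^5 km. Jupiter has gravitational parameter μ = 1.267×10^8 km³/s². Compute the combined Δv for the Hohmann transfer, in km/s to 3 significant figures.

Semi-major axis of the transfer orbit: a_t = (1.640×10^6 + 1.730×10^5)/2 = 9.065×10^5 km.
At r₁ the circular-orbit speed is v₁ = √(μ/r₁) = 8.790 km/s.
On the transfer ellipse at r₁, vis-viva equation gives v_a = √[μ(2/r₁ − 1/a_t)] = 3.840 km/s.
First burn Δv₁ = |v_a − v₁| = 4.950 km/s.
Circular speed at r₂: v₂ = √(μ/r₂) = 27.062 km/s.
Transfer-orbit speed at r₂: v_p = √[μ(2/r₂ − 1/a_t)] = 36.400 km/s.
Second burn Δv₂ = |v₂ − v_p| = 9.338 km/s.
Total Δv = Δv₁ + Δv₂ = 14.29 km/s.

Δv = 14.3 km/s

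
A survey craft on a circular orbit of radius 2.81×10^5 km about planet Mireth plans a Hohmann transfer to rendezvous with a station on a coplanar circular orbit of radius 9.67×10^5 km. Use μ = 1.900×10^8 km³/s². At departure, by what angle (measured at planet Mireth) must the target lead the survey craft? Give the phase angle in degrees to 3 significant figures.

Transfer-ellipse semi-major axis a_t = (r₁ + r₂)/2 = (2.810×10^5 + 9.670×10^5)/2 = 6.240×10^5 km.
Transfer time t = π√(a_t³/μ) = 1.1234×10^5 s.
Target angular speed ω₂ = √(μ/r₂³) = 1.4496×10^-5 rad/s.
Angle swept by the target during transfer: ω₂·t = 1.6285 rad = 93.31°.
The survey craft traverses 180° on the transfer ellipse, so the target must lead by 180° − 93.31° = 86.7°.

φ = 86.7°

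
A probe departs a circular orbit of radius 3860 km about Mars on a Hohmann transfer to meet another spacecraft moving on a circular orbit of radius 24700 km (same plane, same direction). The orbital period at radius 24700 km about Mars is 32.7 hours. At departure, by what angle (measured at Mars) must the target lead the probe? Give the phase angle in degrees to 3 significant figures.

From Kepler's third law T² = 4π²r³/μ at r = 24700 km, T = 32.7 hours = 32.7 × 3600 s = 1.1772×10^5 s: μ = 4π²r³/T² = 42928.9 km³/s².
Transfer-ellipse semi-major axis a_t = (r₁ + r₂)/2 = (3860 + 24700)/2 = 14280 km.
The half-period of the transfer ellipse is t = π√(a_t³/μ) = 25870 s.
The target's mean motion on its circular orbit is ω₂ = √(μ/r₂³) = 5.337×10^-5 rad/s.
Angle swept by the target during transfer: ω₂·t = 1.381 rad = 79.13°.
Arrival is 180° from departure on the ellipse, so φ = 180° − 79.13° = 101°.

φ = 101°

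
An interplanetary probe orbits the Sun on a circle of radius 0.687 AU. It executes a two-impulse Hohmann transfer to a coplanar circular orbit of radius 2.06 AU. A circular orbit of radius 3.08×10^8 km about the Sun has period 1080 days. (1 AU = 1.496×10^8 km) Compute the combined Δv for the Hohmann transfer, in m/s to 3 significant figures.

Δv = 14100 m/s

From Kepler's third law T² = 4π²r³/μ at r = 3.08×10^8 km, T = 1080 days = 1080 × 86400 s = 9.3312×10^7 s: μ = 4π²r³/T² = 1.32476×10^11 km³/s².
In km: r₁ = 0.687 × 1.496×10^8 = 1.027752×10^8 km; r₂ = 2.06 × 1.496×10^8 = 3.08176×10^8 km.
The Hohmann ellipse has a_t = (r₁ + r₂)/2 = 2.054756×10^8 km.
At r₁ the circular-orbit speed is v₁ = √(μ/r₁) = 35.9025 km/s.
Transfer-orbit speed at r₁ (v² = μ(2/r − 1/a)): v_p = √[μ(2/r₁ − 1/a_t)] = 43.9687 km/s.
First burn Δv₁ = |v_p − v₁| = 8.066 km/s.
At r₂, v₂ = √(μ/r₂) = 20.73 km/s.
Transfer-orbit speed at r₂: v_a = √[μ(2/r₂ − 1/a_t)] = 14.66 km/s.
Second burn Δv₂ = |v₂ − v_a| = 6.070 km/s.
Δv = Δv₁ + Δv₂ = 8.066 + 6.070 = 14.14 km/s.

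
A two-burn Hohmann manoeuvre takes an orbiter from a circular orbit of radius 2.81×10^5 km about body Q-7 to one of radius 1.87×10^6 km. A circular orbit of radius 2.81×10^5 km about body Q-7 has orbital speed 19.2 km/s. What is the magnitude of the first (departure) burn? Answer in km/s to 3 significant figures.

Δv₁ = 6.12 km/s

From the circular-orbit relation v² = μ/r at r = 2.81×10^5 km: μ = v²r = (19.2)² × 2.81×10^5 = 1.03588×10^8 km³/s².
Transfer-ellipse semi-major axis a_t = (r₁ + r₂)/2 = (2.810×10^5 + 1.870×10^6)/2 = 1.0755×10^6 km.
Circular speed at r = 2.810×10^5 km: v_c = √(μ/r) = 19.200 km/s.
Vis-viva on the transfer ellipse at r = 2.810×10^5 km gives v_t = √[μ(2/r − 1/a_t)] = 25.317 km/s.
Δv₁ = |v_t − v_c| = |25.317 − 19.200| = 6.117 km/s.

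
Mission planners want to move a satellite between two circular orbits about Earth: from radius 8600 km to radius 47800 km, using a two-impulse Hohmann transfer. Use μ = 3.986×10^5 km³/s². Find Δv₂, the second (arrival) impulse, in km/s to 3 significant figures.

Semi-major axis of the transfer orbit: a_t = (8600 + 47800)/2 = 28200 km.
On the circular orbit at r = 47800 km, v_c = √(μ/r) = 2.888 km/s.
Transfer-orbit speed at the same r (vis-viva, a = a_t): v_t = √[μ(2/r − 1/a_t)] = 1.595 km/s.
Δv₂ = |v_t − v_c| = |1.595 − 2.888| = 1.293 km/s.

Δv₂ = 1.29 km/s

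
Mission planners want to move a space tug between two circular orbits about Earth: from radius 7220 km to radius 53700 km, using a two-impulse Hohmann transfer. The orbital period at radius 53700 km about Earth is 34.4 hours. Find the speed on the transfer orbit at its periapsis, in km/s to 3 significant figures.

v = 9.87 km/s

From Kepler's third law T² = 4π²r³/μ at r = 53700 km, T = 34.4 hours = 34.4 × 3600 s = 1.2384×10^5 s: μ = 4π²r³/T² = 3.98621×10^5 km³/s².
The Hohmann ellipse has a_t = (r₁ + r₂)/2 = 30460 km.
The periapsis of the transfer ellipse is at r = 7220 km.
From the vis-viva equation, v = √[μ(2/r − 1/a_t)] = 9.866 km/s.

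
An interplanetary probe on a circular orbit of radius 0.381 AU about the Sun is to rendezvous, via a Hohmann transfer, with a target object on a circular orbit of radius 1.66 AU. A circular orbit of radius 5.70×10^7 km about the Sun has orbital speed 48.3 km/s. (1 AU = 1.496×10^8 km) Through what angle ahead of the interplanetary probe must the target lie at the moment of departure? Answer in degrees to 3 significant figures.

From the circular-orbit relation v² = μ/r at r = 5.70×10^7 km: μ = v²r = (48.3)² × 5.70×10^7 = 1.32975×10^11 km³/s².
In km: r₁ = 0.381 × 1.496×10^8 = 5.69976×10^7 km; r₂ = 1.66 × 1.496×10^8 = 2.48336×10^8 km.
Semi-major axis of the transfer orbit: a_t = (5.69976×10^7 + 2.48336×10^8)/2 = 1.526668×10^8 km.
Transfer time t = π√(a_t³/μ) = 1.6251×10^7 s.
Target angular speed ω₂ = √(μ/r₂³) = 9.3180×10^-8 rad/s.
Angle swept by the target during transfer: ω₂·t = 1.5143 rad = 86.76°.
The interplanetary probe traverses 180° on the transfer ellipse, so the target must lead by 180° − 86.76° = 93.2°.

φ = 93.2°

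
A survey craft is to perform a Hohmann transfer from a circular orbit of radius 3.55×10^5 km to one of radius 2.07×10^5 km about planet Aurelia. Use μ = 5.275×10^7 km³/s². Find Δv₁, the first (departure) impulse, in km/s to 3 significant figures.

Transfer-ellipse semi-major axis a_t = (r₁ + r₂)/2 = (3.550×10^5 + 2.070×10^5)/2 = 2.810×10^5 km.
On the circular orbit at r = 3.550×10^5 km, v_c = √(μ/r) = 12.18981 km/s.
Vis-viva on the transfer ellipse at r = 3.550×10^5 km gives v_t = √[μ(2/r − 1/a_t)] = 10.46235 km/s.
Δv₁ = |v_t − v_c| = |10.46235 − 12.18981| = 1.727 km/s.

Δv₁ = 1.73 km/s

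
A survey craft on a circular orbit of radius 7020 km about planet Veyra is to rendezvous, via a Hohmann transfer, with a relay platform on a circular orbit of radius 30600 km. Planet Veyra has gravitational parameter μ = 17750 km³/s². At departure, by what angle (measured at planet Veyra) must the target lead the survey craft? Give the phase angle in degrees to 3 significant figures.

φ = 93.2°

The Hohmann ellipse has a_t = (r₁ + r₂)/2 = 18810 km.
The half-period of the transfer ellipse is t = π√(a_t³/μ) = 60832.3 s.
Target angular speed ω₂ = √(μ/r₂³) = 2.48895×10^-5 rad/s.
Angle swept by the target during transfer: ω₂·t = 1.51409 rad = 86.751°.
Arrival is 180° from departure on the ellipse, so φ = 180° − 86.751° = 93.2°.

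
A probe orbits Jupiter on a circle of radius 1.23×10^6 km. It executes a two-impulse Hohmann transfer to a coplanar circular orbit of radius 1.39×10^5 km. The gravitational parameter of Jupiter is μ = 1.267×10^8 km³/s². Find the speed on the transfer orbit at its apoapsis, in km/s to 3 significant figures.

Semi-major axis of the transfer orbit: a_t = (1.230×10^6 + 1.390×10^5)/2 = 6.845×10^5 km.
The apoapsis of the transfer ellipse is at r = 1.230×10^6 km.
Applying v² = μ(2/r − 1/a_t): v = 4.574 km/s.

v = 4.57 km/s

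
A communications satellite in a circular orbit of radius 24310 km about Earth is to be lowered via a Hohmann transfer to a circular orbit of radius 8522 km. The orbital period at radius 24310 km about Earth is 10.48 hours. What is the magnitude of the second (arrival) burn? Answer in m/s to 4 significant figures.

From Kepler's third law T² = 4π²r³/μ at r = 24310 km, T = 10.48 hours = 10.48 × 3600 s = 37728 s: μ = 4π²r³/T² = 3.98462×10^5 km³/s².
Semi-major axis of the transfer orbit: a_t = (24310 + 8522)/2 = 16416 km.
On the circular orbit at r = 8522 km, v_c = √(μ/r) = 6.838 km/s.
Transfer-orbit speed at the same r (vis-viva, a = a_t): v_t = √[μ(2/r − 1/a_t)] = 8.321 km/s.
Δv₂ = |v_t − v_c| = |8.321 − 6.838| = 1.483 km/s.

Δv₂ = 1483 m/s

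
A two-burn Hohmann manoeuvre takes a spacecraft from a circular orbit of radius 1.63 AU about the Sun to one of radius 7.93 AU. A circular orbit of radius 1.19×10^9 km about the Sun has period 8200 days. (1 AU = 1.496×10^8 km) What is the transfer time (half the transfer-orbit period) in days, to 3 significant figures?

t = 1910 days

From Kepler's third law T² = 4π²r³/μ at r = 1.19×10^9 km, T = 8200 days = 8200 × 86400 s = 7.0848×10^8 s: μ = 4π²r³/T² = 1.32540×10^11 km³/s².
In km: r₁ = 1.63 × 1.496×10^8 = 2.43848×10^8 km; r₂ = 7.93 × 1.496×10^8 = 1.186328×10^9 km.
Transfer-ellipse semi-major axis a_t = (r₁ + r₂)/2 = (2.43848×10^8 + 1.186328×10^9)/2 = 7.15088×10^8 km.
Half the transfer-orbit period gives t = π√(a_t³/μ) = 1.650×10^8 s.
Converting: 1.650×10^8 s ÷ 86400 s/day = 1910 days.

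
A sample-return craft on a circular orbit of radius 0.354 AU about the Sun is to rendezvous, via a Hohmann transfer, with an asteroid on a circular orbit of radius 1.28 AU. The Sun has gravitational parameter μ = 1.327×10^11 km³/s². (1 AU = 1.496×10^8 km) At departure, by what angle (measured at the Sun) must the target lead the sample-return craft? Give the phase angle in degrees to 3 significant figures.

In km: r₁ = 0.354 × 1.496×10^8 = 5.29584×10^7 km; r₂ = 1.28 × 1.496×10^8 = 1.91488×10^8 km.
Transfer-ellipse semi-major axis a_t = (r₁ + r₂)/2 = (5.29584×10^7 + 1.91488×10^8)/2 = 1.222232×10^8 km.
The half-period of the transfer ellipse is t = π√(a_t³/μ) = 1.165×10^7 s.
The target's mean motion on its circular orbit is ω₂ = √(μ/r₂³) = 1.375×10^-7 rad/s.
Angle swept by the target during transfer: ω₂·t = 1.602 rad = 91.79°.
The sample-return craft traverses 180° on the transfer ellipse, so the target must lead by 180° − 91.79° = 88.2°.

φ = 88.2°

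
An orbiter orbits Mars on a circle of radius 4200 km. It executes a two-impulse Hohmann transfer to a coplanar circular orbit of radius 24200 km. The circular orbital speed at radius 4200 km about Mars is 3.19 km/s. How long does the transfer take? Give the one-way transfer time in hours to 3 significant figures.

t = 7.14 hours

From the circular-orbit relation v² = μ/r at r = 4200 km: μ = v²r = (3.19)² × 4200 = 42739.6 km³/s².
Transfer-ellipse semi-major axis a_t = (r₁ + r₂)/2 = (4200 + 24200)/2 = 14200 km.
By Kepler's third law the transfer-orbit period is T = 2π√(a_t³/μ), so t = T/2 = 25710 s.
Converting: 25710 s ÷ 3600 s/hour = 7.14 hours.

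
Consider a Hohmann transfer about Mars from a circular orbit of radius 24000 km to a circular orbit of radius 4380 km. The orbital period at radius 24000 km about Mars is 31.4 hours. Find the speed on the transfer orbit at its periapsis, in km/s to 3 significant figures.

From Kepler's third law T² = 4π²r³/μ at r = 24000 km, T = 31.4 hours = 31.4 × 3600 s = 1.1304×10^5 s: μ = 4π²r³/T² = 42710.0 km³/s².
Semi-major axis of the transfer orbit: a_t = (24000 + 4380)/2 = 14190 km.
At periapsis, r = 4380 km.
Vis-viva: v = √[μ(2/r − 1/a_t)] = √[42710.0 × (2/4380 − 1/14190)] = 4.061 km/s.

v = 4.06 km/s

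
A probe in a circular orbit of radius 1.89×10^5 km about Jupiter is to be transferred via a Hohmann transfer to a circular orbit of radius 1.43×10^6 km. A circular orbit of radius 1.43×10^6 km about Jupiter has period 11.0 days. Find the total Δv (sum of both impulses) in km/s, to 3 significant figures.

From Kepler's third law T² = 4π²r³/μ at r = 1.43×10^6 km, T = 11.0 days = 11.0 × 86400 s = 9.504×10^5 s: μ = 4π²r³/T² = 1.27807×10^8 km³/s².
Semi-major axis of the transfer orbit: a_t = (1.890×10^5 + 1.430×10^6)/2 = 8.095×10^5 km.
Circular speed at r₁: v₁ = √(μ/r₁) = √(1.27807×10^8/1.890×10^5) = 26.0044 km/s.
On the transfer ellipse at r₁, vis-viva equation gives v_p = √[μ(2/r₁ − 1/a_t)] = 34.5626 km/s.
First burn Δv₁ = |v_p − v₁| = 8.558 km/s.
At r₂, v₂ = √(μ/r₂) = 9.454 km/s.
Transfer-orbit speed at r₂: v_a = √[μ(2/r₂ − 1/a_t)] = 4.568 km/s.
Second burn Δv₂ = |v₂ − v_a| = 4.886 km/s.
Δv = Δv₁ + Δv₂ = 8.558 + 4.886 = 13.44 km/s.

Δv = 13.4 km/s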